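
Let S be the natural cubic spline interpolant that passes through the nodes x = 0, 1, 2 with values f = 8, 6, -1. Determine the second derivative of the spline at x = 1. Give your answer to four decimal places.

Write M_i for S''(x_i). With h_i = 1, 1 and divided differences Δ_i = -2, -7, the continuity of S' gives the tridiagonal system
  1·M_0 + 4·M_1 + 1·M_2 = 6(Δ_1 - Δ_0) = -30
Natural end conditions: M_0 = M_2 = 0.
Solving: M_0 = 0, M_1 = -15/2, M_2 = 0.

-7.5000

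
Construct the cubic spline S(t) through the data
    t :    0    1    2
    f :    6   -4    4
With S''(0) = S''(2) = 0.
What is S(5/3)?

0

Write σ_i for S''(x_i). With h_i = 1, 1 and divided differences Δ_i = -10, 8, the continuity of S' gives the tridiagonal system
  1·σ_0 + 4·σ_1 + 1·σ_2 = 6(Δ_1 - Δ_0) = 108
Natural end conditions: σ_0 = σ_2 = 0.
Forward elimination and back-substitution give σ_0 = 0, σ_1 = 27, σ_2 = 0.
On [1, 2], S(t) = -4 - 1·(t - 1) + 27/2·(t - 1)² - 9/2·(t - 1)³.
With (t - 1) = 2/3: S(5/3) = 0.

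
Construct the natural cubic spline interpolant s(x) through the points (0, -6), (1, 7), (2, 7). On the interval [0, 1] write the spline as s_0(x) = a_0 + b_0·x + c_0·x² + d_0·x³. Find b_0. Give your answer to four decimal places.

With m_i denoting the second derivative at x_i, h_i = 1, 1, and Δ_i = (y_(i+1) − y_i)/h_i = 13, 0:
  1·m_0 + 4·m_1 + 1·m_2 = 6(Δ_1 - Δ_0) = -78
Natural end conditions: m_0 = m_2 = 0.
Forward elimination and back-substitution give m_0 = 0, m_1 = -39/2, m_2 = 0.
On [0, 1], with s_0(x) = a_0 + b_0·x + c_0·x² + d_0·x³: c_0 = m_0/2 = 0, d_0 = (m_1 - m_0)/(6h_0) = -13/4, b_0 = Δ_0 - h_0(2m_0 + m_1)/6 = 65/4.

16.2500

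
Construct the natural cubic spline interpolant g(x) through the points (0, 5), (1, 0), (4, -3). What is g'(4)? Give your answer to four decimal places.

Write M_i for g''(x_i). With h_i = 1, 3 and divided differences Δ_i = -5, -1, the continuity of g' gives the tridiagonal system
  1·M_0 + 8·M_1 + 3·M_2 = 6(Δ_1 - Δ_0) = 24
Natural end conditions: M_0 = M_2 = 0.
Solving: M_0 = 0, M_1 = 3, M_2 = 0.
On [1, 4], g'(x) = b_1 + 2c_1·(x - 1) + 3d_1·(x - 1)² with b_1 = Δ_1 - h_1(2M_1 + M_2)/6 = -4, c_1 = M_1/2 = 3/2, d_1 = (M_2 - M_1)/(6h_1) = -1/6. So g'(4) = 1/2.

0.5000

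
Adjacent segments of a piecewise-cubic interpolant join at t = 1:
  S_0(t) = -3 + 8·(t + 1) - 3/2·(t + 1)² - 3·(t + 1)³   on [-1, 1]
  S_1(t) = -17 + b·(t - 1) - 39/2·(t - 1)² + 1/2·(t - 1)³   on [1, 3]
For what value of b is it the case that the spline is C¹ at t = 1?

S_0'(t) = 8 - 3·(t + 1) - 9·(t + 1)², so S_0'(1) = -34. On the right, S_1'(1) = b, so b = -34.

-34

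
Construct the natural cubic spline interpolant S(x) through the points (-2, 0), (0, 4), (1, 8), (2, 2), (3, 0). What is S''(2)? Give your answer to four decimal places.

10.7442

Let m_i = S''(x_i). Step sizes h_i = 2, 1, 1, 1; slopes of the chords Δ_i = (y_(i+1) - y_i)/h_i = 2, 4, -6, -2.
  2·m_0 + 6·m_1 + 1·m_2 = 6(Δ_1 - Δ_0) = 12
  1·m_1 + 4·m_2 + 1·m_3 = 6(Δ_2 - Δ_1) = -60
  1·m_2 + 4·m_3 + 1·m_4 = 6(Δ_3 - Δ_2) = 24
Natural end conditions: m_0 = m_4 = 0.
Forward elimination and back-substitution give m_0 = 0, m_1 = 222/43, m_2 = -816/43, m_3 = 462/43, m_4 = 0.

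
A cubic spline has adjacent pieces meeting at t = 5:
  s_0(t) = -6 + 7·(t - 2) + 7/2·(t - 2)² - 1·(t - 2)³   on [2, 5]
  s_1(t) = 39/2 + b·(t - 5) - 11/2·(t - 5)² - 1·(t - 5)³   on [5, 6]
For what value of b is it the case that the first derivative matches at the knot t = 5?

1

s_0'(t) = 7 + 7·(t - 2) - 3·(t - 2)², so s_0'(5) = 1. On the right, s_1'(5) = b, so b = 1.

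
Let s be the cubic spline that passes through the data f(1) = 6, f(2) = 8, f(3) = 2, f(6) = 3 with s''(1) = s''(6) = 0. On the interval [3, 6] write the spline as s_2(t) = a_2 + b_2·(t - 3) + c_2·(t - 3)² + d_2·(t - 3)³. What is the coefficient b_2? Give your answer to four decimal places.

With M_i denoting the second derivative at x_i, h_i = 1, 1, 3, and Δ_i = (y_(i+1) − y_i)/h_i = 2, -6, 1/3:
  1·M_0 + 4·M_1 + 1·M_2 = 6(Δ_1 - Δ_0) = -48
  1·M_1 + 8·M_2 + 3·M_3 = 6(Δ_2 - Δ_1) = 38
Natural end conditions: M_0 = M_3 = 0.
Solving: M_0 = 0, M_1 = -422/31, M_2 = 200/31, M_3 = 0.
On [3, 6], with s_2(t) = a_2 + b_2·(t - 3) + c_2·(t - 3)² + d_2·(t - 3)³: c_2 = M_2/2 = 100/31, d_2 = (M_3 - M_2)/(6h_2) = -100/279, b_2 = Δ_2 - h_2(2M_2 + M_3)/6 = -569/93.

-6.1183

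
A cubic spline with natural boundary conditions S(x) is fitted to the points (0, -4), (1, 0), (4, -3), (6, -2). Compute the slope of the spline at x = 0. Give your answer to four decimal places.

4.7676

With M_i denoting the second derivative at x_i, h_i = 1, 3, 2, and Δ_i = (y_(i+1) − y_i)/h_i = 4, -1, 1/2:
  1·M_0 + 8·M_1 + 3·M_2 = 6(Δ_1 - Δ_0) = -30
  3·M_1 + 10·M_2 + 2·M_3 = 6(Δ_2 - Δ_1) = 9
Natural end conditions: M_0 = M_3 = 0.
Forward elimination and back-substitution give M_0 = 0, M_1 = -327/71, M_2 = 162/71, M_3 = 0.
On [0, 1], S'(x) = b_0 + 2c_0·x + 3d_0·x² with b_0 = Δ_0 - h_0(2M_0 + M_1)/6 = 677/142, c_0 = M_0/2 = 0, d_0 = (M_1 - M_0)/(6h_0) = -109/142. So S'(0) = 677/142.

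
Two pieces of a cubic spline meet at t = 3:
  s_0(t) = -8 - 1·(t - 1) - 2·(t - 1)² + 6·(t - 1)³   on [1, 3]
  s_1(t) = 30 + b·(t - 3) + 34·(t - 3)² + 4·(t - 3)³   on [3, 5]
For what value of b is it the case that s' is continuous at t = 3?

63

s_0'(t) = -1 - 4·(t - 1) + 18·(t - 1)², so s_0'(3) = 63. On the right, s_1'(3) = b, so b = 63.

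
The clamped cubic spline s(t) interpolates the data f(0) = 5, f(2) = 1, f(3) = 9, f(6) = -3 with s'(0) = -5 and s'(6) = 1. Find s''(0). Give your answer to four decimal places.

With M_i denoting the second derivative at x_i, h_i = 2, 1, 3, and Δ_i = (y_(i+1) − y_i)/h_i = -2, 8, -4:
  2·M_0 + 6·M_1 + 1·M_2 = 6(Δ_1 - Δ_0) = 60
  1·M_1 + 8·M_2 + 3·M_3 = 6(Δ_2 - Δ_1) = -72
Clamped end conditions give two more equations: 2h_0·M_0 + h_0·M_1 = 6(Δ_0 - s'(0)) = 18 and h_2·M_2 + 2h_2·M_3 = 6(s'(6) - Δ_2) = 30.
Solving: M_0 = -15/7, M_1 = 93/7, M_2 = -108/7, M_3 = 89/7.

-2.1429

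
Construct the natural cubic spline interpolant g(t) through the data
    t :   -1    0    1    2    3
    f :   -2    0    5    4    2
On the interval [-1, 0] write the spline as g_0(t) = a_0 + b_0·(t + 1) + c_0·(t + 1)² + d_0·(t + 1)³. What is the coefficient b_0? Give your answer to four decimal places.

Write σ_i for g''(x_i). With h_i = 1, 1, 1, 1 and divided differences Δ_i = 2, 5, -1, -2, the continuity of g' gives the tridiagonal system
  1·σ_0 + 4·σ_1 + 1·σ_2 = 6(Δ_1 - Δ_0) = 18
  1·σ_1 + 4·σ_2 + 1·σ_3 = 6(Δ_2 - Δ_1) = -36
  1·σ_2 + 4·σ_3 + 1·σ_4 = 6(Δ_3 - Δ_2) = -6
Natural end conditions: σ_0 = σ_4 = 0.
Solving the tridiagonal system: σ_0 = 0, σ_1 = 51/7, σ_2 = -78/7, σ_3 = 9/7, σ_4 = 0.
On [-1, 0], with g_0(t) = a_0 + b_0·(t + 1) + c_0·(t + 1)² + d_0·(t + 1)³: c_0 = σ_0/2 = 0, d_0 = (σ_1 - σ_0)/(6h_0) = 17/14, b_0 = Δ_0 - h_0(2σ_0 + σ_1)/6 = 11/14.

0.7857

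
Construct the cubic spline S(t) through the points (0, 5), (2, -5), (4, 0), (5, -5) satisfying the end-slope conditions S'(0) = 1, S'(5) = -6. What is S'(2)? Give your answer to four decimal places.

-1.7609

Put M_i = S'' at the i-th knot. Here h = (2, 2, 1) and Δ = (-5, 5/2, -5), so the interior equations h_(i-1)·M_(i-1) + 2(h_(i-1)+h_i)·M_i + h_i·M_(i+1) = 6(Δ_i − Δ_(i-1)) read
  2·M_0 + 8·M_1 + 2·M_2 = 6(Δ_1 - Δ_0) = 45
  2·M_1 + 6·M_2 + 1·M_3 = 6(Δ_2 - Δ_1) = -45
Clamped end conditions give two more equations: 2h_0·M_0 + h_0·M_1 = 6(Δ_0 - S'(0)) = -36 and h_2·M_2 + 2h_2·M_3 = 6(S'(5) - Δ_2) = -6.
Hence M_0 = -701/46, M_1 = 287/23, M_2 = -280/23, M_3 = 71/23.
On [2, 4], S'(t) = b_1 + 2c_1·(t - 2) + 3d_1·(t - 2)² with b_1 = Δ_1 - h_1(2M_1 + M_2)/6 = -81/46, c_1 = M_1/2 = 287/46, d_1 = (M_2 - M_1)/(6h_1) = -189/92. So S'(2) = -81/46.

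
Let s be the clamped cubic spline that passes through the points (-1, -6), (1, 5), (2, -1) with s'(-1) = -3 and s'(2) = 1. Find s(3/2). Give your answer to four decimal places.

1.4896

Let M_i = s''(x_i). Step sizes h_i = 2, 1; slopes of the chords Δ_i = (y_(i+1) - y_i)/h_i = 11/2, -6.
  2·M_0 + 6·M_1 + 1·M_2 = 6(Δ_1 - Δ_0) = -69
Clamped end conditions give two more equations: 2h_0·M_0 + h_0·M_1 = 6(Δ_0 - s'(-1)) = 51 and h_1·M_1 + 2h_1·M_2 = 6(s'(2) - Δ_1) = 42.
Hence M_0 = 307/12, M_1 = -77/3, M_2 = 203/6.
On [1, 2], s(x) = 5 - 37/12·(x - 1) - 77/6·(x - 1)² + 119/12·(x - 1)³.
With (x - 1) = 1/2: s(3/2) = 143/96.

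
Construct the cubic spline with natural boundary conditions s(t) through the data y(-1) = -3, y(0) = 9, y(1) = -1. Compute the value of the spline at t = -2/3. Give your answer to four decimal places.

Let m_i = s''(x_i). Step sizes h_i = 1, 1; slopes of the chords Δ_i = (y_(i+1) - y_i)/h_i = 12, -10.
  1·m_0 + 4·m_1 + 1·m_2 = 6(Δ_1 - Δ_0) = -132
Natural end conditions: m_0 = m_2 = 0.
Forward elimination and back-substitution give m_0 = 0, m_1 = -33, m_2 = 0.
On [-1, 0], s(t) = -3 + 35/2·(t + 1) + 0·(t + 1)² - 11/2·(t + 1)³.
With (t + 1) = 1/3: s(-2/3) = 71/27.

2.6296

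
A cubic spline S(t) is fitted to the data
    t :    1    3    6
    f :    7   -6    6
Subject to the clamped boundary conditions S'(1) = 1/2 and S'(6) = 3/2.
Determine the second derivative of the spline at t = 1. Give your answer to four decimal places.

Put m_i = S'' at the i-th knot. Here h = (2, 3) and Δ = (-13/2, 4), so the interior equations h_(i-1)·m_(i-1) + 2(h_(i-1)+h_i)·m_i + h_i·m_(i+1) = 6(Δ_i − Δ_(i-1)) read
  2·m_0 + 10·m_1 + 3·m_2 = 6(Δ_1 - Δ_0) = 63
Clamped end conditions give two more equations: 2h_0·m_0 + h_0·m_1 = 6(Δ_0 - S'(1)) = -42 and h_1·m_1 + 2h_1·m_2 = 6(S'(6) - Δ_1) = -15.
Forward elimination and back-substitution give m_0 = -83/5, m_1 = 61/5, m_2 = -43/5.

-16.6000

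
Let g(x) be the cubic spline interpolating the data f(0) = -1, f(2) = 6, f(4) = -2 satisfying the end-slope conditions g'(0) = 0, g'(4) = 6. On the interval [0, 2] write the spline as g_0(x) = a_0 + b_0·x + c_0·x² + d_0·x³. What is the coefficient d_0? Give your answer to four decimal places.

Put σ_i = g'' at the i-th knot. Here h = (2, 2) and Δ = (7/2, -4), so the interior equations h_(i-1)·σ_(i-1) + 2(h_(i-1)+h_i)·σ_i + h_i·σ_(i+1) = 6(Δ_i − Δ_(i-1)) read
  2·σ_0 + 8·σ_1 + 2·σ_2 = 6(Δ_1 - Δ_0) = -45
Clamped end conditions give two more equations: 2h_0·σ_0 + h_0·σ_1 = 6(Δ_0 - g'(0)) = 21 and h_1·σ_1 + 2h_1·σ_2 = 6(g'(4) - Δ_1) = 60.
Solving: σ_0 = 99/8, σ_1 = -57/4, σ_2 = 177/8.
On [0, 2], with g_0(x) = a_0 + b_0·x + c_0·x² + d_0·x³: c_0 = σ_0/2 = 99/16, d_0 = (σ_1 - σ_0)/(6h_0) = -71/32, b_0 = Δ_0 - h_0(2σ_0 + σ_1)/6 = 0.

-2.2188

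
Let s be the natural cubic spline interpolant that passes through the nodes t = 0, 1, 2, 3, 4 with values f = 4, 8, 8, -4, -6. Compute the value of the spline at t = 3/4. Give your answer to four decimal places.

Let M_i = s''(x_i). Step sizes h_i = 1, 1, 1, 1; slopes of the chords Δ_i = (y_(i+1) - y_i)/h_i = 4, 0, -12, -2.
  1·M_0 + 4·M_1 + 1·M_2 = 6(Δ_1 - Δ_0) = -24
  1·M_1 + 4·M_2 + 1·M_3 = 6(Δ_2 - Δ_1) = -72
  1·M_2 + 4·M_3 + 1·M_4 = 6(Δ_3 - Δ_2) = 60
Natural end conditions: M_0 = M_4 = 0.
Solving: M_0 = 0, M_1 = -3/14, M_2 = -162/7, M_3 = 291/14, M_4 = 0.
On [0, 1], s(t) = 4 + 113/28·t + 0·t² - 1/28·t³.
With t = 3/4: s(3/4) = 1795/256.

7.0117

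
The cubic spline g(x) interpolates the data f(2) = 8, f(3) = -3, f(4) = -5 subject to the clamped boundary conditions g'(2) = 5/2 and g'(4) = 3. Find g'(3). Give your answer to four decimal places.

-11.1250

With M_i denoting the second derivative at x_i, h_i = 1, 1, and Δ_i = (y_(i+1) − y_i)/h_i = -11, -2:
  1·M_0 + 4·M_1 + 1·M_2 = 6(Δ_1 - Δ_0) = 54
Clamped end conditions give two more equations: 2h_0·M_0 + h_0·M_1 = 6(Δ_0 - g'(2)) = -81 and h_1·M_1 + 2h_1·M_2 = 6(g'(4) - Δ_1) = 30.
Forward elimination and back-substitution give M_0 = -215/4, M_1 = 53/2, M_2 = 7/4.
On [3, 4], g'(x) = b_1 + 2c_1·(x - 3) + 3d_1·(x - 3)² with b_1 = Δ_1 - h_1(2M_1 + M_2)/6 = -89/8, c_1 = M_1/2 = 53/4, d_1 = (M_2 - M_1)/(6h_1) = -33/8. So g'(3) = -89/8.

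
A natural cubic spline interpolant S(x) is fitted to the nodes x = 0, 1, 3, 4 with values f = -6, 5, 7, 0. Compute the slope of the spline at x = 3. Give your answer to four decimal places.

Write M_i for S''(x_i). With h_i = 1, 2, 1 and divided differences Δ_i = 11, 1, -7, the continuity of S' gives the tridiagonal system
  1·M_0 + 6·M_1 + 2·M_2 = 6(Δ_1 - Δ_0) = -60
  2·M_1 + 6·M_2 + 1·M_3 = 6(Δ_2 - Δ_1) = -48
Natural end conditions: M_0 = M_3 = 0.
Hence M_0 = 0, M_1 = -33/4, M_2 = -21/4, M_3 = 0.
On [3, 4], S'(x) = b_2 + 2c_2·(x - 3) + 3d_2·(x - 3)² with b_2 = Δ_2 - h_2(2M_2 + M_3)/6 = -21/4, c_2 = M_2/2 = -21/8, d_2 = (M_3 - M_2)/(6h_2) = 7/8. So S'(3) = -21/4.

-5.2500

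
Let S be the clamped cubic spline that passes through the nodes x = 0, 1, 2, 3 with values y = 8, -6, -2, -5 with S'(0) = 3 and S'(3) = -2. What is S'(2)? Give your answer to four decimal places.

Put σ_i = S'' at the i-th knot. Here h = (1, 1, 1) and Δ = (-14, 4, -3), so the interior equations h_(i-1)·σ_(i-1) + 2(h_(i-1)+h_i)·σ_i + h_i·σ_(i+1) = 6(Δ_i − Δ_(i-1)) read
  1·σ_0 + 4·σ_1 + 1·σ_2 = 6(Δ_1 - Δ_0) = 108
  1·σ_1 + 4·σ_2 + 1·σ_3 = 6(Δ_2 - Δ_1) = -42
Clamped end conditions give two more equations: 2h_0·σ_0 + h_0·σ_1 = 6(Δ_0 - S'(0)) = -102 and h_2·σ_2 + 2h_2·σ_3 = 6(S'(3) - Δ_2) = 6.
Forward elimination and back-substitution give σ_0 = -1166/15, σ_1 = 802/15, σ_2 = -422/15, σ_3 = 256/15.
On [2, 3], S'(x) = b_2 + 2c_2·(x - 2) + 3d_2·(x - 2)² with b_2 = Δ_2 - h_2(2σ_2 + σ_3)/6 = 53/15, c_2 = σ_2/2 = -211/15, d_2 = (σ_3 - σ_2)/(6h_2) = 113/15. So S'(2) = 53/15.

3.5333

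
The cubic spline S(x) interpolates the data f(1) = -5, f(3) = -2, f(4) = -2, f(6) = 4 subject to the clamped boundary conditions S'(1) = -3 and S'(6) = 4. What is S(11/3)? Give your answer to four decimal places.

Write σ_i for S''(x_i). With h_i = 2, 1, 2 and divided differences Δ_i = 3/2, 0, 3, the continuity of S' gives the tridiagonal system
  2·σ_0 + 6·σ_1 + 1·σ_2 = 6(Δ_1 - Δ_0) = -9
  1·σ_1 + 6·σ_2 + 2·σ_3 = 6(Δ_2 - Δ_1) = 18
Clamped end conditions give two more equations: 2h_0·σ_0 + h_0·σ_1 = 6(Δ_0 - S'(1)) = 27 and h_2·σ_2 + 2h_2·σ_3 = 6(S'(6) - Δ_2) = 6.
Hence σ_0 = 301/32, σ_1 = -85/16, σ_2 = 65/16, σ_3 = -17/32.
On [3, 4], S(x) = -2 + 35/32·(x - 3) - 85/32·(x - 3)² + 25/16·(x - 3)³.
With (x - 3) = 2/3: S(11/3) = -859/432.

-1.9884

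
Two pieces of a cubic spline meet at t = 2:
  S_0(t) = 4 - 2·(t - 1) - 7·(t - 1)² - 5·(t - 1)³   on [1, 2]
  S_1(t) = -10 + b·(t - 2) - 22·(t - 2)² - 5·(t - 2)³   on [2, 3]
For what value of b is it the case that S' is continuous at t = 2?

S_0'(t) = -2 - 14·(t - 1) - 15·(t - 1)², so S_0'(2) = -31. On the right, S_1'(2) = b, so b = -31.

-31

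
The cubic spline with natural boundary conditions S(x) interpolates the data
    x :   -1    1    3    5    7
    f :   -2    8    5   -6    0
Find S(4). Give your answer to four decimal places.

-1.3705

With m_i denoting the second derivative at x_i, h_i = 2, 2, 2, 2, and Δ_i = (y_(i+1) − y_i)/h_i = 5, -3/2, -11/2, 3:
  2·m_0 + 8·m_1 + 2·m_2 = 6(Δ_1 - Δ_0) = -39
  2·m_1 + 8·m_2 + 2·m_3 = 6(Δ_2 - Δ_1) = -24
  2·m_2 + 8·m_3 + 2·m_4 = 6(Δ_3 - Δ_2) = 51
Natural end conditions: m_0 = m_4 = 0.
Solving the tridiagonal system: m_0 = 0, m_1 = -219/56, m_2 = -27/7, m_3 = 411/56, m_4 = 0.
On [3, 5], S(x) = 5 - 43/8·(x - 3) - 27/14·(x - 3)² + 209/224·(x - 3)³.
With (x - 3) = 1: S(4) = -307/224.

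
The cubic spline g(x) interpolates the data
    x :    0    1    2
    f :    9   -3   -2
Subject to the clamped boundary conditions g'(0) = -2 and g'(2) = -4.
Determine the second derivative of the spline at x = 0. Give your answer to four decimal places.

-50.5000

Write σ_i for g''(x_i). With h_i = 1, 1 and divided differences Δ_i = -12, 1, the continuity of g' gives the tridiagonal system
  1·σ_0 + 4·σ_1 + 1·σ_2 = 6(Δ_1 - Δ_0) = 78
Clamped end conditions give two more equations: 2h_0·σ_0 + h_0·σ_1 = 6(Δ_0 - g'(0)) = -60 and h_1·σ_1 + 2h_1·σ_2 = 6(g'(2) - Δ_1) = -30.
Forward elimination and back-substitution give σ_0 = -101/2, σ_1 = 41, σ_2 = -71/2.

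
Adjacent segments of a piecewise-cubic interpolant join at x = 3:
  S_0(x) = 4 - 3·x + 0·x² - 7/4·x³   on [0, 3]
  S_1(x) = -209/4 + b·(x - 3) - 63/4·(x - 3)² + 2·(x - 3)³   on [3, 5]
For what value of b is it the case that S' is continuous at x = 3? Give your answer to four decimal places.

S_0'(x) = -3 + 0·x - 21/4·x², so S_0'(3) = -201/4. On the right, S_1'(3) = b, so b = -201/4.

-50.2500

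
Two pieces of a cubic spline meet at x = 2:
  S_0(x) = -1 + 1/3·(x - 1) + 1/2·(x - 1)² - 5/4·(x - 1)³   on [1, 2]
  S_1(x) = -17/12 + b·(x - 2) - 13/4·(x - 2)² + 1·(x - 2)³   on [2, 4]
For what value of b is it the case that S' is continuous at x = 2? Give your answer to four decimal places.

-2.4167

S_0'(x) = 1/3 + 1·(x - 1) - 15/4·(x - 1)², so S_0'(2) = -29/12. On the right, S_1'(2) = b, so b = -29/12.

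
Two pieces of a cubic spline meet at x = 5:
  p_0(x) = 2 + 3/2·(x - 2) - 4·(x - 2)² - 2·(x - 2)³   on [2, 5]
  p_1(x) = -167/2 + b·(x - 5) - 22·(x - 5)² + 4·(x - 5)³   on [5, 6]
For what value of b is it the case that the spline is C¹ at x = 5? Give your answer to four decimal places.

p_0'(x) = 3/2 - 8·(x - 2) - 6·(x - 2)², so p_0'(5) = -153/2. On the right, p_1'(5) = b, so b = -153/2.

-76.5000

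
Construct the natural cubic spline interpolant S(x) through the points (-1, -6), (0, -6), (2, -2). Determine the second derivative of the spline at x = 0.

Let σ_i = S''(x_i). Step sizes h_i = 1, 2; slopes of the chords Δ_i = (y_(i+1) - y_i)/h_i = 0, 2.
  1·σ_0 + 6·σ_1 + 2·σ_2 = 6(Δ_1 - Δ_0) = 12
Natural end conditions: σ_0 = σ_2 = 0.
Solving the tridiagonal system: σ_0 = 0, σ_1 = 2, σ_2 = 0.

2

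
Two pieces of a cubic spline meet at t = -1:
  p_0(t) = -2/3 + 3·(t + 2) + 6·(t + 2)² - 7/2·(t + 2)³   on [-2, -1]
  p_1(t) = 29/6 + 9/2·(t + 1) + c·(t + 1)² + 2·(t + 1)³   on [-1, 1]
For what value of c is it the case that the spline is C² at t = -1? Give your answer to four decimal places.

-4.5000

p_0''(t) = 12 - 21·(t + 2), so p_0''(-1) = -9. On the right, p_1''(-1) = 2c, so c = -9/2.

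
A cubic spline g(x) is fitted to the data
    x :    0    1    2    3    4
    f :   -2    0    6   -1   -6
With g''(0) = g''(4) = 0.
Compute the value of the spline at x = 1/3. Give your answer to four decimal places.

-1.9365

Put m_i = g'' at the i-th knot. Here h = (1, 1, 1, 1) and Δ = (2, 6, -7, -5), so the interior equations h_(i-1)·m_(i-1) + 2(h_(i-1)+h_i)·m_i + h_i·m_(i+1) = 6(Δ_i − Δ_(i-1)) read
  1·m_0 + 4·m_1 + 1·m_2 = 6(Δ_1 - Δ_0) = 24
  1·m_1 + 4·m_2 + 1·m_3 = 6(Δ_2 - Δ_1) = -78
  1·m_2 + 4·m_3 + 1·m_4 = 6(Δ_3 - Δ_2) = 12
Natural end conditions: m_0 = m_4 = 0.
Hence m_0 = 0, m_1 = 171/14, m_2 = -174/7, m_3 = 129/14, m_4 = 0.
On [0, 1], g(x) = -2 - 1/28·x + 0·x² + 57/28·x³.
With x = 1/3: g(1/3) = -122/63.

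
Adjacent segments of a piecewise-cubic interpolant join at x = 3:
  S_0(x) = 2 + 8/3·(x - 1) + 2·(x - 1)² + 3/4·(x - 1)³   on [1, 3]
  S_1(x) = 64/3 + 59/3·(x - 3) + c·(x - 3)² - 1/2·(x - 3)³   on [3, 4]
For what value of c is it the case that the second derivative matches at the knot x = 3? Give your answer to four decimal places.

S_0''(x) = 4 + 9/2·(x - 1), so S_0''(3) = 13. On the right, S_1''(3) = 2c, so c = 13/2.

6.5000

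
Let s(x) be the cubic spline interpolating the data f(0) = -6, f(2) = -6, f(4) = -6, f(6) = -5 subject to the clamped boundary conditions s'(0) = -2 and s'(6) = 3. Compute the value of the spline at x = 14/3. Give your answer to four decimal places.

With M_i denoting the second derivative at x_i, h_i = 2, 2, 2, and Δ_i = (y_(i+1) − y_i)/h_i = 0, 0, 1/2:
  2·M_0 + 8·M_1 + 2·M_2 = 6(Δ_1 - Δ_0) = 0
  2·M_1 + 8·M_2 + 2·M_3 = 6(Δ_2 - Δ_1) = 3
Clamped end conditions give two more equations: 2h_0·M_0 + h_0·M_1 = 6(Δ_0 - s'(0)) = 12 and h_2·M_2 + 2h_2·M_3 = 6(s'(6) - Δ_2) = 15.
Solving: M_0 = 101/30, M_1 = -11/15, M_2 = -13/30, M_3 = 119/30.
On [4, 6], s(x) = -6 - 8/15·(x - 4) - 13/60·(x - 4)² + 11/30·(x - 4)³.
With (x - 4) = 2/3: s(14/3) = -2569/405.

-6.3432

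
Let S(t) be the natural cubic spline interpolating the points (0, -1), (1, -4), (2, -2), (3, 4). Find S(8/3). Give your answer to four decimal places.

With M_i denoting the second derivative at x_i, h_i = 1, 1, 1, and Δ_i = (y_(i+1) − y_i)/h_i = -3, 2, 6:
  1·M_0 + 4·M_1 + 1·M_2 = 6(Δ_1 - Δ_0) = 30
  1·M_1 + 4·M_2 + 1·M_3 = 6(Δ_2 - Δ_1) = 24
Natural end conditions: M_0 = M_3 = 0.
Hence M_0 = 0, M_1 = 32/5, M_2 = 22/5, M_3 = 0.
On [2, 3], S(t) = -2 + 68/15·(t - 2) + 11/5·(t - 2)² - 11/15·(t - 2)³.
With (t - 2) = 2/3: S(8/3) = 722/405.

1.7827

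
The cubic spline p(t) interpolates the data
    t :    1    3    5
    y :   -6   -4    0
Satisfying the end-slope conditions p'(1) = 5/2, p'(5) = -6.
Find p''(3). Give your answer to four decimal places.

With m_i denoting the second derivative at x_i, h_i = 2, 2, and Δ_i = (y_(i+1) − y_i)/h_i = 1, 2:
  2·m_0 + 8·m_1 + 2·m_2 = 6(Δ_1 - Δ_0) = 6
Clamped end conditions give two more equations: 2h_0·m_0 + h_0·m_1 = 6(Δ_0 - p'(1)) = -9 and h_1·m_1 + 2h_1·m_2 = 6(p'(5) - Δ_1) = -48.
Forward elimination and back-substitution give m_0 = -41/8, m_1 = 23/4, m_2 = -119/8.

5.7500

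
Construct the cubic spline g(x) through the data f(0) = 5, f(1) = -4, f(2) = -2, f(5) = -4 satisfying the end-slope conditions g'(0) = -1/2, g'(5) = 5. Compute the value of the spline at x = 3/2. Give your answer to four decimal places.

Put M_i = g'' at the i-th knot. Here h = (1, 1, 3) and Δ = (-9, 2, -2/3), so the interior equations h_(i-1)·M_(i-1) + 2(h_(i-1)+h_i)·M_i + h_i·M_(i+1) = 6(Δ_i − Δ_(i-1)) read
  1·M_0 + 4·M_1 + 1·M_2 = 6(Δ_1 - Δ_0) = 66
  1·M_1 + 8·M_2 + 3·M_3 = 6(Δ_2 - Δ_1) = -16
Clamped end conditions give two more equations: 2h_0·M_0 + h_0·M_1 = 6(Δ_0 - g'(0)) = -51 and h_2·M_2 + 2h_2·M_3 = 6(g'(5) - Δ_2) = 34.
Solving: M_0 = -1158/29, M_1 = 837/29, M_2 = -276/29, M_3 = 907/87.
On [1, 2], g(x) = -4 - 175/29·(x - 1) + 837/58·(x - 1)² - 371/58·(x - 1)³.
With (x - 1) = 1/2: g(3/2) = -1953/464.

-4.2091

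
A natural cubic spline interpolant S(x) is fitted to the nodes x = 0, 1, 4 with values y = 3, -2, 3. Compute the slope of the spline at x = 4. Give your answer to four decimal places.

Let σ_i = S''(x_i). Step sizes h_i = 1, 3; slopes of the chords Δ_i = (y_(i+1) - y_i)/h_i = -5, 5/3.
  1·σ_0 + 8·σ_1 + 3·σ_2 = 6(Δ_1 - Δ_0) = 40
Natural end conditions: σ_0 = σ_2 = 0.
Hence σ_0 = 0, σ_1 = 5, σ_2 = 0.
On [1, 4], S'(x) = b_1 + 2c_1·(x - 1) + 3d_1·(x - 1)² with b_1 = Δ_1 - h_1(2σ_1 + σ_2)/6 = -10/3, c_1 = σ_1/2 = 5/2, d_1 = (σ_2 - σ_1)/(6h_1) = -5/18. So S'(4) = 25/6.

4.1667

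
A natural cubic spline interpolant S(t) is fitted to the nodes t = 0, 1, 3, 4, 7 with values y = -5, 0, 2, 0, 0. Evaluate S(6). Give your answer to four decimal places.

Put M_i = S'' at the i-th knot. Here h = (1, 2, 1, 3) and Δ = (5, 1, -2, 0), so the interior equations h_(i-1)·M_(i-1) + 2(h_(i-1)+h_i)·M_i + h_i·M_(i+1) = 6(Δ_i − Δ_(i-1)) read
  1·M_0 + 6·M_1 + 2·M_2 = 6(Δ_1 - Δ_0) = -24
  2·M_1 + 6·M_2 + 1·M_3 = 6(Δ_2 - Δ_1) = -18
  1·M_2 + 8·M_3 + 3·M_4 = 6(Δ_3 - Δ_2) = 12
Natural end conditions: M_0 = M_4 = 0.
Forward elimination and back-substitution give M_0 = 0, M_1 = -408/125, M_2 = -276/125, M_3 = 222/125, M_4 = 0.
On [4, 7], S(t) = 0 - 222/125·(t - 4) + 111/125·(t - 4)² - 37/375·(t - 4)³.
With (t - 4) = 2: S(6) = -296/375.

-0.7893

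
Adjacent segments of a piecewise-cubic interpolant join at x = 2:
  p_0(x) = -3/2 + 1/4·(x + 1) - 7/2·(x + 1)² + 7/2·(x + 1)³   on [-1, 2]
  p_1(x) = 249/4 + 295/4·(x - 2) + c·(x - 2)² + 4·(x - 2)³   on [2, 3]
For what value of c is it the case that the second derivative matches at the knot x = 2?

28

p_0''(x) = -7 + 21·(x + 1), so p_0''(2) = 56. On the right, p_1''(2) = 2c, so c = 28.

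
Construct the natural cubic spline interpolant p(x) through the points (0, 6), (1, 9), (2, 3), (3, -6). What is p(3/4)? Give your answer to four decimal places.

8.9719

Write σ_i for p''(x_i). With h_i = 1, 1, 1 and divided differences Δ_i = 3, -6, -9, the continuity of p' gives the tridiagonal system
  1·σ_0 + 4·σ_1 + 1·σ_2 = 6(Δ_1 - Δ_0) = -54
  1·σ_1 + 4·σ_2 + 1·σ_3 = 6(Δ_2 - Δ_1) = -18
Natural end conditions: σ_0 = σ_3 = 0.
Solving: σ_0 = 0, σ_1 = -66/5, σ_2 = -6/5, σ_3 = 0.
On [0, 1], p(x) = 6 + 26/5·x + 0·x² - 11/5·x³.
With x = 3/4: p(3/4) = 2871/320.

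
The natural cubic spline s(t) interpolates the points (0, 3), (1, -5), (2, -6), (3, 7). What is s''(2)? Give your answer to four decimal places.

19.6000

Write m_i for s''(x_i). With h_i = 1, 1, 1 and divided differences Δ_i = -8, -1, 13, the continuity of s' gives the tridiagonal system
  1·m_0 + 4·m_1 + 1·m_2 = 6(Δ_1 - Δ_0) = 42
  1·m_1 + 4·m_2 + 1·m_3 = 6(Δ_2 - Δ_1) = 84
Natural end conditions: m_0 = m_3 = 0.
Solving the tridiagonal system: m_0 = 0, m_1 = 28/5, m_2 = 98/5, m_3 = 0.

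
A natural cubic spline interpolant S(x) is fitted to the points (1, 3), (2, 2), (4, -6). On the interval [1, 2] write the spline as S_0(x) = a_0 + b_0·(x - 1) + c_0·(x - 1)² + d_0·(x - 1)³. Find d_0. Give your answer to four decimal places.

Let M_i = S''(x_i). Step sizes h_i = 1, 2; slopes of the chords Δ_i = (y_(i+1) - y_i)/h_i = -1, -4.
  1·M_0 + 6·M_1 + 2·M_2 = 6(Δ_1 - Δ_0) = -18
Natural end conditions: M_0 = M_2 = 0.
Solving the tridiagonal system: M_0 = 0, M_1 = -3, M_2 = 0.
On [1, 2], with S_0(x) = a_0 + b_0·(x - 1) + c_0·(x - 1)² + d_0·(x - 1)³: c_0 = M_0/2 = 0, d_0 = (M_1 - M_0)/(6h_0) = -1/2, b_0 = Δ_0 - h_0(2M_0 + M_1)/6 = -1/2.

-0.5000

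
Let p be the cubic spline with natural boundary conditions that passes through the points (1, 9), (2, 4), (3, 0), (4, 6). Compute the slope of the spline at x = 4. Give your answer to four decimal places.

8.6000

Put M_i = p'' at the i-th knot. Here h = (1, 1, 1) and Δ = (-5, -4, 6), so the interior equations h_(i-1)·M_(i-1) + 2(h_(i-1)+h_i)·M_i + h_i·M_(i+1) = 6(Δ_i − Δ_(i-1)) read
  1·M_0 + 4·M_1 + 1·M_2 = 6(Δ_1 - Δ_0) = 6
  1·M_1 + 4·M_2 + 1·M_3 = 6(Δ_2 - Δ_1) = 60
Natural end conditions: M_0 = M_3 = 0.
Solving the tridiagonal system: M_0 = 0, M_1 = -12/5, M_2 = 78/5, M_3 = 0.
On [3, 4], p'(x) = b_2 + 2c_2·(x - 3) + 3d_2·(x - 3)² with b_2 = Δ_2 - h_2(2M_2 + M_3)/6 = 4/5, c_2 = M_2/2 = 39/5, d_2 = (M_3 - M_2)/(6h_2) = -13/5. So p'(4) = 43/5.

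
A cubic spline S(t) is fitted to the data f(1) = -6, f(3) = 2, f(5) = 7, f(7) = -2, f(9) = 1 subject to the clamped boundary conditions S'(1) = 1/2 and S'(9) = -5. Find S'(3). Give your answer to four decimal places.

5.4464

Write σ_i for S''(x_i). With h_i = 2, 2, 2, 2 and divided differences Δ_i = 4, 5/2, -9/2, 3/2, the continuity of S' gives the tridiagonal system
  2·σ_0 + 8·σ_1 + 2·σ_2 = 6(Δ_1 - Δ_0) = -9
  2·σ_1 + 8·σ_2 + 2·σ_3 = 6(Δ_2 - Δ_1) = -42
  2·σ_2 + 8·σ_3 + 2·σ_4 = 6(Δ_3 - Δ_2) = 36
Clamped end conditions give two more equations: 2h_0·σ_0 + h_0·σ_1 = 6(Δ_0 - S'(1)) = 21 and h_3·σ_3 + 2h_3·σ_4 = 6(S'(9) - Δ_3) = -39.
Forward elimination and back-substitution give σ_0 = 311/56, σ_1 = -17/28, σ_2 = -61/8, σ_3 = 283/28, σ_4 = -829/56.
On [3, 5], S'(t) = b_1 + 2c_1·(t - 3) + 3d_1·(t - 3)² with b_1 = Δ_1 - h_1(2σ_1 + σ_2)/6 = 305/56, c_1 = σ_1/2 = -17/56, d_1 = (σ_2 - σ_1)/(6h_1) = -131/224. So S'(3) = 305/56.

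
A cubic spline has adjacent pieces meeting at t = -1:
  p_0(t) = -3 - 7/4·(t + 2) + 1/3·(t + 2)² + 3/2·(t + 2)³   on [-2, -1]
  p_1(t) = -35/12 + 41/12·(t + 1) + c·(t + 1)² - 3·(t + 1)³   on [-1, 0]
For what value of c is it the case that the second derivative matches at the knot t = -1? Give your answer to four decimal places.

4.8333

p_0''(t) = 2/3 + 9·(t + 2), so p_0''(-1) = 29/3. On the right, p_1''(-1) = 2c, so c = 29/6.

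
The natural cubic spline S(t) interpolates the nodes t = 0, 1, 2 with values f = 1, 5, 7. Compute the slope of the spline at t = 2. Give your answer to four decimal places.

Write M_i for S''(x_i). With h_i = 1, 1 and divided differences Δ_i = 4, 2, the continuity of S' gives the tridiagonal system
  1·M_0 + 4·M_1 + 1·M_2 = 6(Δ_1 - Δ_0) = -12
Natural end conditions: M_0 = M_2 = 0.
Solving: M_0 = 0, M_1 = -3, M_2 = 0.
On [1, 2], S'(t) = b_1 + 2c_1·(t - 1) + 3d_1·(t - 1)² with b_1 = Δ_1 - h_1(2M_1 + M_2)/6 = 3, c_1 = M_1/2 = -3/2, d_1 = (M_2 - M_1)/(6h_1) = 1/2. So S'(2) = 3/2.

1.5000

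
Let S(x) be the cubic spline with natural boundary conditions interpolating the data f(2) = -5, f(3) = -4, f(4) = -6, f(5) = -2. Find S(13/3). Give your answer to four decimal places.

-5.3333

With m_i denoting the second derivative at x_i, h_i = 1, 1, 1, and Δ_i = (y_(i+1) − y_i)/h_i = 1, -2, 4:
  1·m_0 + 4·m_1 + 1·m_2 = 6(Δ_1 - Δ_0) = -18
  1·m_1 + 4·m_2 + 1·m_3 = 6(Δ_2 - Δ_1) = 36
Natural end conditions: m_0 = m_3 = 0.
Hence m_0 = 0, m_1 = -36/5, m_2 = 54/5, m_3 = 0.
On [4, 5], S(x) = -6 + 2/5·(x - 4) + 27/5·(x - 4)² - 9/5·(x - 4)³.
With (x - 4) = 1/3: S(13/3) = -16/3.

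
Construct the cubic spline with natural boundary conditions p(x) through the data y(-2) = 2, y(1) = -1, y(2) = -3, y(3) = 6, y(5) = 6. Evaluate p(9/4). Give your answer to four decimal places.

-1.3825

With M_i denoting the second derivative at x_i, h_i = 3, 1, 1, 2, and Δ_i = (y_(i+1) − y_i)/h_i = -1, -2, 9, 0:
  3·M_0 + 8·M_1 + 1·M_2 = 6(Δ_1 - Δ_0) = -6
  1·M_1 + 4·M_2 + 1·M_3 = 6(Δ_2 - Δ_1) = 66
  1·M_2 + 6·M_3 + 2·M_4 = 6(Δ_3 - Δ_2) = -54
Natural end conditions: M_0 = M_4 = 0.
Hence M_0 = 0, M_1 = -294/89, M_2 = 1818/89, M_3 = -1104/89, M_4 = 0.
On [2, 3], p(x) = -3 + 379/89·(x - 2) + 909/89·(x - 2)² - 487/89·(x - 2)³.
With (x - 2) = 1/4: p(9/4) = -7875/5696.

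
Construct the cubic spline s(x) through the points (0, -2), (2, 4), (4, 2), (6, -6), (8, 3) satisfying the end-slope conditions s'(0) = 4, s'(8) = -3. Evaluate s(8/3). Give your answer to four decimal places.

4.6852

Write M_i for s''(x_i). With h_i = 2, 2, 2, 2 and divided differences Δ_i = 3, -1, -4, 9/2, the continuity of s' gives the tridiagonal system
  2·M_0 + 8·M_1 + 2·M_2 = 6(Δ_1 - Δ_0) = -24
  2·M_1 + 8·M_2 + 2·M_3 = 6(Δ_2 - Δ_1) = -18
  2·M_2 + 8·M_3 + 2·M_4 = 6(Δ_3 - Δ_2) = 51
Clamped end conditions give two more equations: 2h_0·M_0 + h_0·M_1 = 6(Δ_0 - s'(0)) = -6 and h_3·M_3 + 2h_3·M_4 = 6(s'(8) - Δ_3) = -45.
Solving: M_0 = -11/16, M_1 = -13/8, M_2 = -77/16, M_3 = 95/8, M_4 = -275/16.
On [2, 4], s(x) = 4 + 27/16·(x - 2) - 13/16·(x - 2)² - 17/64·(x - 2)³.
With (x - 2) = 2/3: s(8/3) = 253/54.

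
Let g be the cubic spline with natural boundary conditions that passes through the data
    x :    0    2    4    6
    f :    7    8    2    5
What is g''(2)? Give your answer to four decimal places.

Put M_i = g'' at the i-th knot. Here h = (2, 2, 2) and Δ = (1/2, -3, 3/2), so the interior equations h_(i-1)·M_(i-1) + 2(h_(i-1)+h_i)·M_i + h_i·M_(i+1) = 6(Δ_i − Δ_(i-1)) read
  2·M_0 + 8·M_1 + 2·M_2 = 6(Δ_1 - Δ_0) = -21
  2·M_1 + 8·M_2 + 2·M_3 = 6(Δ_2 - Δ_1) = 27
Natural end conditions: M_0 = M_3 = 0.
Solving: M_0 = 0, M_1 = -37/10, M_2 = 43/10, M_3 = 0.

-3.7000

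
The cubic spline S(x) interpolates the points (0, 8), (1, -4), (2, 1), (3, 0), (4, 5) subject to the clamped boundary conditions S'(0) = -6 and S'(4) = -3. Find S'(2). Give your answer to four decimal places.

Write σ_i for S''(x_i). With h_i = 1, 1, 1, 1 and divided differences Δ_i = -12, 5, -1, 5, the continuity of S' gives the tridiagonal system
  1·σ_0 + 4·σ_1 + 1·σ_2 = 6(Δ_1 - Δ_0) = 102
  1·σ_1 + 4·σ_2 + 1·σ_3 = 6(Δ_2 - Δ_1) = -36
  1·σ_2 + 4·σ_3 + 1·σ_4 = 6(Δ_3 - Δ_2) = 36
Clamped end conditions give two more equations: 2h_0·σ_0 + h_0·σ_1 = 6(Δ_0 - S'(0)) = -36 and h_3·σ_3 + 2h_3·σ_4 = 6(S'(4) - Δ_3) = -48.
Hence σ_0 = -543/14, σ_1 = 291/7, σ_2 = -51/2, σ_3 = 171/7, σ_4 = -507/14.
On [2, 3], S'(x) = b_2 + 2c_2·(x - 2) + 3d_2·(x - 2)² with b_2 = Δ_2 - h_2(2σ_2 + σ_3)/6 = 24/7, c_2 = σ_2/2 = -51/4, d_2 = (σ_3 - σ_2)/(6h_2) = 233/28. So S'(2) = 24/7.

3.4286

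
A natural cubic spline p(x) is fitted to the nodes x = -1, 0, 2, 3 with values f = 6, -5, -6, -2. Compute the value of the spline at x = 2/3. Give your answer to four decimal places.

Let m_i = p''(x_i). Step sizes h_i = 1, 2, 1; slopes of the chords Δ_i = (y_(i+1) - y_i)/h_i = -11, -1/2, 4.
  1·m_0 + 6·m_1 + 2·m_2 = 6(Δ_1 - Δ_0) = 63
  2·m_1 + 6·m_2 + 1·m_3 = 6(Δ_2 - Δ_1) = 27
Natural end conditions: m_0 = m_3 = 0.
Forward elimination and back-substitution give m_0 = 0, m_1 = 81/8, m_2 = 9/8, m_3 = 0.
On [0, 2], p(x) = -5 - 61/8·x + 81/16·x² - 3/4·x³.
With x = 2/3: p(2/3) = -145/18.

-8.0556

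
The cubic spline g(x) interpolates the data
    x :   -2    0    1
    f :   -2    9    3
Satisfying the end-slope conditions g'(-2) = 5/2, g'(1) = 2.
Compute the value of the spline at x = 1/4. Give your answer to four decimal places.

Let M_i = g''(x_i). Step sizes h_i = 2, 1; slopes of the chords Δ_i = (y_(i+1) - y_i)/h_i = 11/2, -6.
  2·M_0 + 6·M_1 + 1·M_2 = 6(Δ_1 - Δ_0) = -69
Clamped end conditions give two more equations: 2h_0·M_0 + h_0·M_1 = 6(Δ_0 - g'(-2)) = 18 and h_1·M_1 + 2h_1·M_2 = 6(g'(1) - Δ_1) = 48.
Solving: M_0 = 95/6, M_1 = -68/3, M_2 = 106/3.
On [0, 1], g(x) = 9 - 13/3·x - 34/3·x² + 29/3·x³.
With x = 1/4: g(1/4) = 471/64.

7.3594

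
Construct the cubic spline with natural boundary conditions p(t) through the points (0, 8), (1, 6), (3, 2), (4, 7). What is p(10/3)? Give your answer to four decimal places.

3.1806

With M_i denoting the second derivative at x_i, h_i = 1, 2, 1, and Δ_i = (y_(i+1) − y_i)/h_i = -2, -2, 5:
  1·M_0 + 6·M_1 + 2·M_2 = 6(Δ_1 - Δ_0) = 0
  2·M_1 + 6·M_2 + 1·M_3 = 6(Δ_2 - Δ_1) = 42
Natural end conditions: M_0 = M_3 = 0.
Solving the tridiagonal system: M_0 = 0, M_1 = -21/8, M_2 = 63/8, M_3 = 0.
On [3, 4], p(t) = 2 + 19/8·(t - 3) + 63/16·(t - 3)² - 21/16·(t - 3)³.
With (t - 3) = 1/3: p(10/3) = 229/72.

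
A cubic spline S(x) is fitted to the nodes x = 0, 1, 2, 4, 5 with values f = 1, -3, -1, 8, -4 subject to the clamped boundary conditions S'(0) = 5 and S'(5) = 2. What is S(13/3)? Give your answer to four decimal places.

3.0058

Write σ_i for S''(x_i). With h_i = 1, 1, 2, 1 and divided differences Δ_i = -4, 2, 9/2, -12, the continuity of S' gives the tridiagonal system
  1·σ_0 + 4·σ_1 + 1·σ_2 = 6(Δ_1 - Δ_0) = 36
  1·σ_1 + 6·σ_2 + 2·σ_3 = 6(Δ_2 - Δ_1) = 15
  2·σ_2 + 6·σ_3 + 1·σ_4 = 6(Δ_3 - Δ_2) = -99
Clamped end conditions give two more equations: 2h_0·σ_0 + h_0·σ_1 = 6(Δ_0 - S'(0)) = -54 and h_3·σ_3 + 2h_3·σ_4 = 6(S'(5) - Δ_3) = 84.
Forward elimination and back-substitution give σ_0 = -4431/128, σ_1 = 975/64, σ_2 = 1239/128, σ_3 = -933/32, σ_4 = 3621/64.
On [4, 5], S(x) = 8 - 1499/128·(x - 4) - 933/64·(x - 4)² + 1829/128·(x - 4)³.
With (x - 4) = 1/3: S(13/3) = 2597/864.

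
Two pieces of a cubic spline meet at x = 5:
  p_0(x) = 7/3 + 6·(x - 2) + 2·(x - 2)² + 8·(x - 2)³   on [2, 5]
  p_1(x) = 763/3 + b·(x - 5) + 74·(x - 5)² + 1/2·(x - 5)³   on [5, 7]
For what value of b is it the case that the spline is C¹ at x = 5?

p_0'(x) = 6 + 4·(x - 2) + 24·(x - 2)², so p_0'(5) = 234. On the right, p_1'(5) = b, so b = 234.

234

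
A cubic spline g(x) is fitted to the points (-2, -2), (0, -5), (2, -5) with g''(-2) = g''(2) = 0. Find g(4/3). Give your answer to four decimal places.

-5.2222

Write M_i for g''(x_i). With h_i = 2, 2 and divided differences Δ_i = -3/2, 0, the continuity of g' gives the tridiagonal system
  2·M_0 + 8·M_1 + 2·M_2 = 6(Δ_1 - Δ_0) = 9
Natural end conditions: M_0 = M_2 = 0.
Forward elimination and back-substitution give M_0 = 0, M_1 = 9/8, M_2 = 0.
On [0, 2], g(x) = -5 - 3/4·x + 9/16·x² - 3/32·x³.
With x = 4/3: g(4/3) = -47/9.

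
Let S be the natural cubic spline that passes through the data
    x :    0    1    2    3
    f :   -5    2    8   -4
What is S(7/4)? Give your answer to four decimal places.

Let M_i = S''(x_i). Step sizes h_i = 1, 1, 1; slopes of the chords Δ_i = (y_(i+1) - y_i)/h_i = 7, 6, -12.
  1·M_0 + 4·M_1 + 1·M_2 = 6(Δ_1 - Δ_0) = -6
  1·M_1 + 4·M_2 + 1·M_3 = 6(Δ_2 - Δ_1) = -108
Natural end conditions: M_0 = M_3 = 0.
Forward elimination and back-substitution give M_0 = 0, M_1 = 28/5, M_2 = -142/5, M_3 = 0.
On [1, 2], S(x) = 2 + 133/15·(x - 1) + 14/5·(x - 1)² - 17/3·(x - 1)³.
With (x - 1) = 3/4: S(7/4) = 2507/320.

7.8344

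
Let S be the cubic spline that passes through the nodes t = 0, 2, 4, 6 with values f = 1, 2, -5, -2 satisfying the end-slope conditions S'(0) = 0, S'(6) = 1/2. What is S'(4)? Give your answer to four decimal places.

-1.1333

Let M_i = S''(x_i). Step sizes h_i = 2, 2, 2; slopes of the chords Δ_i = (y_(i+1) - y_i)/h_i = 1/2, -7/2, 3/2.
  2·M_0 + 8·M_1 + 2·M_2 = 6(Δ_1 - Δ_0) = -24
  2·M_1 + 8·M_2 + 2·M_3 = 6(Δ_2 - Δ_1) = 30
Clamped end conditions give two more equations: 2h_0·M_0 + h_0·M_1 = 6(Δ_0 - S'(0)) = 3 and h_2·M_2 + 2h_2·M_3 = 6(S'(6) - Δ_2) = -6.
Solving the tridiagonal system: M_0 = 52/15, M_1 = -163/30, M_2 = 94/15, M_3 = -139/30.
On [4, 6], S'(t) = b_2 + 2c_2·(t - 4) + 3d_2·(t - 4)² with b_2 = Δ_2 - h_2(2M_2 + M_3)/6 = -17/15, c_2 = M_2/2 = 47/15, d_2 = (M_3 - M_2)/(6h_2) = -109/120. So S'(4) = -17/15.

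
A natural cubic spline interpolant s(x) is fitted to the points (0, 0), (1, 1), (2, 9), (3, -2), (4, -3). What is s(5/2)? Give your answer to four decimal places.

With M_i denoting the second derivative at x_i, h_i = 1, 1, 1, 1, and Δ_i = (y_(i+1) − y_i)/h_i = 1, 8, -11, -1:
  1·M_0 + 4·M_1 + 1·M_2 = 6(Δ_1 - Δ_0) = 42
  1·M_1 + 4·M_2 + 1·M_3 = 6(Δ_2 - Δ_1) = -114
  1·M_2 + 4·M_3 + 1·M_4 = 6(Δ_3 - Δ_2) = 60
Natural end conditions: M_0 = M_4 = 0.
Hence M_0 = 0, M_1 = 573/28, M_2 = -279/7, M_3 = 699/28, M_4 = 0.
On [2, 3], s(x) = 9 - 15/8·(x - 2) - 279/14·(x - 2)² + 605/56·(x - 2)³.
With (x - 2) = 1/2: s(5/2) = 1985/448.

4.4308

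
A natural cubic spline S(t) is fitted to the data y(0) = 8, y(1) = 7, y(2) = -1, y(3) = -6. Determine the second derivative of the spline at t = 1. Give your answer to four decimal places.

Let σ_i = S''(x_i). Step sizes h_i = 1, 1, 1; slopes of the chords Δ_i = (y_(i+1) - y_i)/h_i = -1, -8, -5.
  1·σ_0 + 4·σ_1 + 1·σ_2 = 6(Δ_1 - Δ_0) = -42
  1·σ_1 + 4·σ_2 + 1·σ_3 = 6(Δ_2 - Δ_1) = 18
Natural end conditions: σ_0 = σ_3 = 0.
Solving the tridiagonal system: σ_0 = 0, σ_1 = -62/5, σ_2 = 38/5, σ_3 = 0.

-12.4000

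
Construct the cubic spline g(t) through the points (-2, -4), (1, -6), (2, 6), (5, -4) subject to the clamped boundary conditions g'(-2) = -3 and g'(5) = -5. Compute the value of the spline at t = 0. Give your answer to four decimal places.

Write M_i for g''(x_i). With h_i = 3, 1, 3 and divided differences Δ_i = -2/3, 12, -10/3, the continuity of g' gives the tridiagonal system
  3·M_0 + 8·M_1 + 1·M_2 = 6(Δ_1 - Δ_0) = 76
  1·M_1 + 8·M_2 + 3·M_3 = 6(Δ_2 - Δ_1) = -92
Clamped end conditions give two more equations: 2h_0·M_0 + h_0·M_1 = 6(Δ_0 - g'(-2)) = 14 and h_2·M_2 + 2h_2·M_3 = 6(g'(5) - Δ_2) = -10.
Solving the tridiagonal system: M_0 = -686/165, M_1 = 714/55, M_2 = -846/55, M_3 = 994/165.
On [-2, 1], g(t) = -4 - 3·(t + 2) - 343/165·(t + 2)² + 1414/1485·(t + 2)³.
With (t + 2) = 2: g(0) = -15886/1485.

-10.6976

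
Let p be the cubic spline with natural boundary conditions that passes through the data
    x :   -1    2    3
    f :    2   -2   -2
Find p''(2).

Write M_i for p''(x_i). With h_i = 3, 1 and divided differences Δ_i = -4/3, 0, the continuity of p' gives the tridiagonal system
  3·M_0 + 8·M_1 + 1·M_2 = 6(Δ_1 - Δ_0) = 8
Natural end conditions: M_0 = M_2 = 0.
Forward elimination and back-substitution give M_0 = 0, M_1 = 1, M_2 = 0.

1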